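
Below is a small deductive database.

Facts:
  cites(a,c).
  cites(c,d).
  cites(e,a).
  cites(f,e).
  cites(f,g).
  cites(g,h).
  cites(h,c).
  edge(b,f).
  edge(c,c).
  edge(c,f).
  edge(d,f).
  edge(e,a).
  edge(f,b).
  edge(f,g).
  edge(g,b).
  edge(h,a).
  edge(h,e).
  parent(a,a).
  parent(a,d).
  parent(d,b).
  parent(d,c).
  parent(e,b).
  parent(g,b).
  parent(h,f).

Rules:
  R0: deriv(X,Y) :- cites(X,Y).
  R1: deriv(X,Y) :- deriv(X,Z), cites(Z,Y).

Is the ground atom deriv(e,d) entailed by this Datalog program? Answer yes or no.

round 1: derive deriv(a,c) via R0 from cites(a,c)
round 1: derive deriv(c,d) via R0 from cites(c,d)
round 1: derive deriv(e,a) via R0 from cites(e,a)
round 1: derive deriv(f,e) via R0 from cites(f,e)
round 1: derive deriv(f,g) via R0 from cites(f,g)
round 1: derive deriv(g,h) via R0 from cites(g,h)
round 1: derive deriv(h,c) via R0 from cites(h,c)
round 2: derive deriv(a,d) via R1 from deriv(a,c), cites(c,d)
round 2: derive deriv(e,c) via R1 from deriv(e,a), cites(a,c)
round 2: derive deriv(f,a) via R1 from deriv(f,e), cites(e,a)
round 2: derive deriv(f,h) via R1 from deriv(f,g), cites(g,h)
round 2: derive deriv(g,c) via R1 from deriv(g,h), cites(h,c)
round 2: derive deriv(h,d) via R1 from deriv(h,c), cites(c,d)
round 3: derive deriv(e,d) via R1 from deriv(e,c), cites(c,d)
round 3: derive deriv(f,c) via R1 from deriv(f,a), cites(a,c)
round 3: derive deriv(g,d) via R1 from deriv(g,c), cites(c,d)
round 4: derive deriv(f,d) via R1 from deriv(f,c), cites(c,d)

yes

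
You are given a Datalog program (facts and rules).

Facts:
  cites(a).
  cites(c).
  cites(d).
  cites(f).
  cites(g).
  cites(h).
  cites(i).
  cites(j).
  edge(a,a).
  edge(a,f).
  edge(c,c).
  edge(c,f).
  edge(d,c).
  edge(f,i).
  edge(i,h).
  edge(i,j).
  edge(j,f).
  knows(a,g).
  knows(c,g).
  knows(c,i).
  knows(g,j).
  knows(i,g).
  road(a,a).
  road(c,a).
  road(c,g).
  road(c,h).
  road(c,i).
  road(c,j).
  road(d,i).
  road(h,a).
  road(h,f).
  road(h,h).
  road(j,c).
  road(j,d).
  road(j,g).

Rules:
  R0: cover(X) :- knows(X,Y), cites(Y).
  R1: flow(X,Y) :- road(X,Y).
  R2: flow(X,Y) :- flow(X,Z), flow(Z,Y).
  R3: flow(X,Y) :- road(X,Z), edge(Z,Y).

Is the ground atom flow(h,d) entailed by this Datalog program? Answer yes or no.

no

round 1: derive flow(a,a) via R1 from road(a,a)
round 1: derive flow(c,a) via R1 from road(c,a)
round 1: derive flow(c,g) via R1 from road(c,g)
round 1: derive flow(c,h) via R1 from road(c,h)
round 1: derive flow(c,i) via R1 from road(c,i)
round 1: derive flow(c,j) via R1 from road(c,j)
round 1: derive flow(d,i) via R1 from road(d,i)
round 1: derive flow(h,a) via R1 from road(h,a)
round 1: derive flow(h,f) via R1 from road(h,f)
round 1: derive flow(h,h) via R1 from road(h,h)
round 1: derive flow(j,c) via R1 from road(j,c)
round 1: derive flow(j,d) via R1 from road(j,d)
round 1: derive flow(j,g) via R1 from road(j,g)
round 1: derive flow(a,f) via R3 from road(a,a), edge(a,f)
round 1: derive flow(c,f) via R3 from road(c,a), edge(a,f)
round 1: derive flow(d,h) via R3 from road(d,i), edge(i,h)
round 1: derive flow(d,j) via R3 from road(d,i), edge(i,j)
round 1: derive flow(h,i) via R3 from road(h,f), edge(f,i)
round 1: derive flow(j,f) via R3 from road(j,c), edge(c,f)
round 2: derive flow(c,c) via R2 from flow(c,j), flow(j,c)
round 2: derive flow(c,d) via R2 from flow(c,j), flow(j,d)
round 2: derive flow(d,a) via R2 from flow(d,h), flow(h,a)
round 2: derive flow(d,c) via R2 from flow(d,j), flow(j,c)
round 2: derive flow(d,d) via R2 from flow(d,j), flow(j,d)
round 2: derive flow(d,f) via R2 from flow(d,h), flow(h,f)
round 2: derive flow(d,g) via R2 from flow(d,j), flow(j,g)
round 2: derive flow(j,a) via R2 from flow(j,c), flow(c,a)
round 2: derive flow(j,h) via R2 from flow(j,c), flow(c,h)
round 2: derive flow(j,i) via R2 from flow(j,c), flow(c,i)
round 2: derive flow(j,j) via R2 from flow(j,c), flow(c,j)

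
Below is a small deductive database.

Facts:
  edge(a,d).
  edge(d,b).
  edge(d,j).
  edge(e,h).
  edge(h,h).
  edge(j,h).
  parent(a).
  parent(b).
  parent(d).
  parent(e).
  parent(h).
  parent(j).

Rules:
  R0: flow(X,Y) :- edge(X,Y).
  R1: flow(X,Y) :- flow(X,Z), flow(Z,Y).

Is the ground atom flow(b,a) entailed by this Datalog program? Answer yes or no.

no

round 1: derive flow(a,d) via R0 from edge(a,d)
round 1: derive flow(d,b) via R0 from edge(d,b)
round 1: derive flow(d,j) via R0 from edge(d,j)
round 1: derive flow(e,h) via R0 from edge(e,h)
round 1: derive flow(h,h) via R0 from edge(h,h)
round 1: derive flow(j,h) via R0 from edge(j,h)
round 2: derive flow(a,b) via R1 from flow(a,d), flow(d,b)
round 2: derive flow(a,j) via R1 from flow(a,d), flow(d,j)
round 2: derive flow(d,h) via R1 from flow(d,j), flow(j,h)
round 3: derive flow(a,h) via R1 from flow(a,d), flow(d,h)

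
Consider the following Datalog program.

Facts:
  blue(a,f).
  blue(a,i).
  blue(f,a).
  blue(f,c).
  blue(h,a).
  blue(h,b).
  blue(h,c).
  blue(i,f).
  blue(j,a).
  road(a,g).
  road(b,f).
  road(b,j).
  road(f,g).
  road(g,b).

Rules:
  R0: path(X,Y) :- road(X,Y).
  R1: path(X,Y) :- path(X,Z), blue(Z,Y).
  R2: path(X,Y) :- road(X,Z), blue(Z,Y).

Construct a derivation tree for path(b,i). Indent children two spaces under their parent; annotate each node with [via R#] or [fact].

path(b,i)  [via R1]
  path(b,a)  [via R2]
    road(b,f)  [fact]
    blue(f,a)  [fact]
  blue(a,i)  [fact]

round 1: derive path(a,g) via R0 from road(a,g)
round 1: derive path(b,f) via R0 from road(b,f)
round 1: derive path(b,j) via R0 from road(b,j)
round 1: derive path(f,g) via R0 from road(f,g)
round 1: derive path(g,b) via R0 from road(g,b)
round 1: derive path(b,a) via R2 from road(b,f), blue(f,a)
round 1: derive path(b,c) via R2 from road(b,f), blue(f,c)
round 2: derive path(b,i) via R1 from path(b,a), blue(a,i)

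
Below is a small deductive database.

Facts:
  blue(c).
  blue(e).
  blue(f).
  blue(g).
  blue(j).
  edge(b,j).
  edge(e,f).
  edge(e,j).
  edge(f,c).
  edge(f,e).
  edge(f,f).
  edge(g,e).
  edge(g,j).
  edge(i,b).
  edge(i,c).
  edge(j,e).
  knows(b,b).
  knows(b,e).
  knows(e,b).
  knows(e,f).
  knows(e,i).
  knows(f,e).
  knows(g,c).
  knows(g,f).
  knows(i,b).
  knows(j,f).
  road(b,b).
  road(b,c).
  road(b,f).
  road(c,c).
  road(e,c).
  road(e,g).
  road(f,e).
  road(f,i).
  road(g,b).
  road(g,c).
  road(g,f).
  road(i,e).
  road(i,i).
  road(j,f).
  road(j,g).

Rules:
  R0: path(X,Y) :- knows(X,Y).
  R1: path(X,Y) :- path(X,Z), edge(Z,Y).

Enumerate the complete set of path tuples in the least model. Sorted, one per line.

path(b,b)
path(b,c)
path(b,e)
path(b,f)
path(b,j)
path(e,b)
path(e,c)
path(e,e)
path(e,f)
path(e,i)
path(e,j)
path(f,c)
path(f,e)
path(f,f)
path(f,j)
path(g,c)
path(g,e)
path(g,f)
path(g,j)
path(i,b)
path(i,c)
path(i,e)
path(i,f)
path(i,j)
path(j,c)
path(j,e)
path(j,f)
path(j,j)

round 1: derive path(b,b) via R0 from knows(b,b)
round 1: derive path(b,e) via R0 from knows(b,e)
round 1: derive path(e,b) via R0 from knows(e,b)
round 1: derive path(e,f) via R0 from knows(e,f)
round 1: derive path(e,i) via R0 from knows(e,i)
round 1: derive path(f,e) via R0 from knows(f,e)
round 1: derive path(g,c) via R0 from knows(g,c)
round 1: derive path(g,f) via R0 from knows(g,f)
round 1: derive path(i,b) via R0 from knows(i,b)
round 1: derive path(j,f) via R0 from knows(j,f)
round 2: derive path(b,f) via R1 from path(b,e), edge(e,f)
round 2: derive path(b,j) via R1 from path(b,b), edge(b,j)
round 2: derive path(e,c) via R1 from path(e,f), edge(f,c)
round 2: derive path(e,e) via R1 from path(e,f), edge(f,e)
round 2: derive path(e,j) via R1 from path(e,b), edge(b,j)
round 2: derive path(f,f) via R1 from path(f,e), edge(e,f)
round 2: derive path(f,j) via R1 from path(f,e), edge(e,j)
round 2: derive path(g,e) via R1 from path(g,f), edge(f,e)
round 2: derive path(i,j) via R1 from path(i,b), edge(b,j)
round 2: derive path(j,c) via R1 from path(j,f), edge(f,c)
round 2: derive path(j,e) via R1 from path(j,f), edge(f,e)
round 3: derive path(b,c) via R1 from path(b,f), edge(f,c)
round 3: derive path(f,c) via R1 from path(f,f), edge(f,c)
round 3: derive path(g,j) via R1 from path(g,e), edge(e,j)
round 3: derive path(i,e) via R1 from path(i,j), edge(j,e)
round 3: derive path(j,j) via R1 from path(j,e), edge(e,j)
round 4: derive path(i,f) via R1 from path(i,e), edge(e,f)
round 5: derive path(i,c) via R1 from path(i,f), edge(f,c)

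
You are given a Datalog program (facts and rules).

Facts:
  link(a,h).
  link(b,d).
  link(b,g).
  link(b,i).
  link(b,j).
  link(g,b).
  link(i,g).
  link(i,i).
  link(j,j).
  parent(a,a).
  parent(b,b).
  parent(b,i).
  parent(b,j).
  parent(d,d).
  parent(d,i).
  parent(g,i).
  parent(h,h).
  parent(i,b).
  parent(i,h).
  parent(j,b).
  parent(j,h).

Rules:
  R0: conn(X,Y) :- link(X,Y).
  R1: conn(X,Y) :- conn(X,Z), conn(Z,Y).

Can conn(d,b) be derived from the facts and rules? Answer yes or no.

no

round 1: derive conn(a,h) via R0 from link(a,h)
round 1: derive conn(b,d) via R0 from link(b,d)
round 1: derive conn(b,g) via R0 from link(b,g)
round 1: derive conn(b,i) via R0 from link(b,i)
round 1: derive conn(b,j) via R0 from link(b,j)
round 1: derive conn(g,b) via R0 from link(g,b)
round 1: derive conn(i,g) via R0 from link(i,g)
round 1: derive conn(i,i) via R0 from link(i,i)
round 1: derive conn(j,j) via R0 from link(j,j)
round 2: derive conn(b,b) via R1 from conn(b,g), conn(g,b)
round 2: derive conn(g,d) via R1 from conn(g,b), conn(b,d)
round 2: derive conn(g,g) via R1 from conn(g,b), conn(b,g)
round 2: derive conn(g,i) via R1 from conn(g,b), conn(b,i)
round 2: derive conn(g,j) via R1 from conn(g,b), conn(b,j)
round 2: derive conn(i,b) via R1 from conn(i,g), conn(g,b)
round 3: derive conn(i,d) via R1 from conn(i,b), conn(b,d)
round 3: derive conn(i,j) via R1 from conn(i,b), conn(b,j)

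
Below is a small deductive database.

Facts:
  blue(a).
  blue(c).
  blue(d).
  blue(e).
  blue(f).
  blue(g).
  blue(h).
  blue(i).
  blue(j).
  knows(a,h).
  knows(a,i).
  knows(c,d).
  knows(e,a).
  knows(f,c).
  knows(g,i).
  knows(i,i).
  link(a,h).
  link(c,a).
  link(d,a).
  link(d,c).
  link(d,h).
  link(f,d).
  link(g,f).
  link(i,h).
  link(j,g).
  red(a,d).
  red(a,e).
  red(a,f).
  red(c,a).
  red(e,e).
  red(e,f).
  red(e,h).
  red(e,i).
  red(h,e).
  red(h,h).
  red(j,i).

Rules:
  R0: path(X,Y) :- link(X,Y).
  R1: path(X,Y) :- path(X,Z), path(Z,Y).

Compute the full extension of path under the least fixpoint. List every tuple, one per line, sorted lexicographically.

path(a,h)
path(c,a)
path(c,h)
path(d,a)
path(d,c)
path(d,h)
path(f,a)
path(f,c)
path(f,d)
path(f,h)
path(g,a)
path(g,c)
path(g,d)
path(g,f)
path(g,h)
path(i,h)
path(j,a)
path(j,c)
path(j,d)
path(j,f)
path(j,g)
path(j,h)

round 1: derive path(a,h) via R0 from link(a,h)
round 1: derive path(c,a) via R0 from link(c,a)
round 1: derive path(d,a) via R0 from link(d,a)
round 1: derive path(d,c) via R0 from link(d,c)
round 1: derive path(d,h) via R0 from link(d,h)
round 1: derive path(f,d) via R0 from link(f,d)
round 1: derive path(g,f) via R0 from link(g,f)
round 1: derive path(i,h) via R0 from link(i,h)
round 1: derive path(j,g) via R0 from link(j,g)
round 2: derive path(c,h) via R1 from path(c,a), path(a,h)
round 2: derive path(f,a) via R1 from path(f,d), path(d,a)
round 2: derive path(f,c) via R1 from path(f,d), path(d,c)
round 2: derive path(f,h) via R1 from path(f,d), path(d,h)
round 2: derive path(g,d) via R1 from path(g,f), path(f,d)
round 2: derive path(j,f) via R1 from path(j,g), path(g,f)
round 3: derive path(g,a) via R1 from path(g,d), path(d,a)
round 3: derive path(g,c) via R1 from path(g,d), path(d,c)
round 3: derive path(g,h) via R1 from path(g,d), path(d,h)
round 3: derive path(j,a) via R1 from path(j,f), path(f,a)
round 3: derive path(j,c) via R1 from path(j,f), path(f,c)
round 3: derive path(j,d) via R1 from path(j,f), path(f,d)
round 3: derive path(j,h) via R1 from path(j,f), path(f,h)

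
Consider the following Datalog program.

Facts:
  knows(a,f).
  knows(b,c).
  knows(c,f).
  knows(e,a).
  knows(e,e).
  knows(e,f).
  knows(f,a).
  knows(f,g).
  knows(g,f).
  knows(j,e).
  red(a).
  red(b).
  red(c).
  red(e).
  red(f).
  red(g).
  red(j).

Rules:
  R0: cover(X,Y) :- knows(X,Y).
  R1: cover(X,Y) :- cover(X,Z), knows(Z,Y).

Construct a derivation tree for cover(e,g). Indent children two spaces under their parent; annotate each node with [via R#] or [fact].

cover(e,g)  [via R1]
  cover(e,f)  [via R0]
    knows(e,f)  [fact]
  knows(f,g)  [fact]

round 1: derive cover(a,f) via R0 from knows(a,f)
round 1: derive cover(b,c) via R0 from knows(b,c)
round 1: derive cover(c,f) via R0 from knows(c,f)
round 1: derive cover(e,a) via R0 from knows(e,a)
round 1: derive cover(e,e) via R0 from knows(e,e)
round 1: derive cover(e,f) via R0 from knows(e,f)
round 1: derive cover(f,a) via R0 from knows(f,a)
round 1: derive cover(f,g) via R0 from knows(f,g)
round 1: derive cover(g,f) via R0 from knows(g,f)
round 1: derive cover(j,e) via R0 from knows(j,e)
round 2: derive cover(a,a) via R1 from cover(a,f), knows(f,a)
round 2: derive cover(a,g) via R1 from cover(a,f), knows(f,g)
round 2: derive cover(b,f) via R1 from cover(b,c), knows(c,f)
round 2: derive cover(c,a) via R1 from cover(c,f), knows(f,a)
round 2: derive cover(c,g) via R1 from cover(c,f), knows(f,g)
round 2: derive cover(e,g) via R1 from cover(e,f), knows(f,g)
round 2: derive cover(f,f) via R1 from cover(f,a), knows(a,f)
round 2: derive cover(g,a) via R1 from cover(g,f), knows(f,a)
round 2: derive cover(g,g) via R1 from cover(g,f), knows(f,g)
round 2: derive cover(j,a) via R1 from cover(j,e), knows(e,a)
round 2: derive cover(j,f) via R1 from cover(j,e), knows(e,f)
round 3: derive cover(b,a) via R1 from cover(b,f), knows(f,a)
round 3: derive cover(b,g) via R1 from cover(b,f), knows(f,g)
round 3: derive cover(j,g) via R1 from cover(j,f), knows(f,g)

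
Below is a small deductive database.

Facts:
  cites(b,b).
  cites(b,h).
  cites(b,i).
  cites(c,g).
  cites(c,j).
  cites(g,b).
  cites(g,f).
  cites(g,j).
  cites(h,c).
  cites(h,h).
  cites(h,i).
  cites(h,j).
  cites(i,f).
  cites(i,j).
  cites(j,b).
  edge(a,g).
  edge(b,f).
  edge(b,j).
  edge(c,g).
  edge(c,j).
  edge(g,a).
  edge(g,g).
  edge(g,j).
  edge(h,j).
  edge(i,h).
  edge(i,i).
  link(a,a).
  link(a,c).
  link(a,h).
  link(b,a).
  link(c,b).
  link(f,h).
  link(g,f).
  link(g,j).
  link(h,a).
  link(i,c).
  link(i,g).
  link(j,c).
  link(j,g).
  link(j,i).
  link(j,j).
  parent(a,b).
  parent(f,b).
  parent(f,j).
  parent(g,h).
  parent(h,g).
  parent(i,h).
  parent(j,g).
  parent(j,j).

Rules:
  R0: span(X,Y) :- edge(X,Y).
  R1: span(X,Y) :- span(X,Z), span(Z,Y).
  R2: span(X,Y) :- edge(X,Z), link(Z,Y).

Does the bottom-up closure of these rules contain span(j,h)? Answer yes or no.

no

round 1: derive span(a,g) via R0 from edge(a,g)
round 1: derive span(b,f) via R0 from edge(b,f)
round 1: derive span(b,j) via R0 from edge(b,j)
round 1: derive span(c,g) via R0 from edge(c,g)
round 1: derive span(c,j) via R0 from edge(c,j)
round 1: derive span(g,a) via R0 from edge(g,a)
round 1: derive span(g,g) via R0 from edge(g,g)
round 1: derive span(g,j) via R0 from edge(g,j)
round 1: derive span(h,j) via R0 from edge(h,j)
round 1: derive span(i,h) via R0 from edge(i,h)
round 1: derive span(i,i) via R0 from edge(i,i)
round 1: derive span(a,f) via R2 from edge(a,g), link(g,f)
round 1: derive span(a,j) via R2 from edge(a,g), link(g,j)
round 1: derive span(b,c) via R2 from edge(b,j), link(j,c)
round 1: derive span(b,g) via R2 from edge(b,j), link(j,g)
round 1: derive span(b,h) via R2 from edge(b,f), link(f,h)
round 1: derive span(b,i) via R2 from edge(b,j), link(j,i)
round 1: derive span(c,c) via R2 from edge(c,j), link(j,c)
round 1: derive span(c,f) via R2 from edge(c,g), link(g,f)
round 1: derive span(c,i) via R2 from edge(c,j), link(j,i)
round 1: derive span(g,c) via R2 from edge(g,a), link(a,c)
round 1: derive span(g,f) via R2 from edge(g,g), link(g,f)
round 1: derive span(g,h) via R2 from edge(g,a), link(a,h)
round 1: derive span(g,i) via R2 from edge(g,j), link(j,i)
round 1: derive span(h,c) via R2 from edge(h,j), link(j,c)
round 1: derive span(h,g) via R2 from edge(h,j), link(j,g)
round 1: derive span(h,i) via R2 from edge(h,j), link(j,i)
round 1: derive span(i,a) via R2 from edge(i,h), link(h,a)
round 1: derive span(i,c) via R2 from edge(i,i), link(i,c)
round 1: derive span(i,g) via R2 from edge(i,i), link(i,g)
round 2: derive span(a,a) via R1 from span(a,g), span(g,a)
round 2: derive span(a,c) via R1 from span(a,g), span(g,c)
round 2: derive span(a,h) via R1 from span(a,g), span(g,h)
round 2: derive span(a,i) via R1 from span(a,g), span(g,i)
round 2: derive span(b,a) via R1 from span(b,g), span(g,a)
round 2: derive span(c,a) via R1 from span(c,g), span(g,a)
round 2: derive span(c,h) via R1 from span(c,g), span(g,h)
round 2: derive span(h,a) via R1 from span(h,g), span(g,a)
round 2: derive span(h,f) via R1 from span(h,c), span(c,f)
round 2: derive span(h,h) via R1 from span(h,g), span(g,h)
round 2: derive span(i,f) via R1 from span(i,a), span(a,f)
round 2: derive span(i,j) via R1 from span(i,a), span(a,j)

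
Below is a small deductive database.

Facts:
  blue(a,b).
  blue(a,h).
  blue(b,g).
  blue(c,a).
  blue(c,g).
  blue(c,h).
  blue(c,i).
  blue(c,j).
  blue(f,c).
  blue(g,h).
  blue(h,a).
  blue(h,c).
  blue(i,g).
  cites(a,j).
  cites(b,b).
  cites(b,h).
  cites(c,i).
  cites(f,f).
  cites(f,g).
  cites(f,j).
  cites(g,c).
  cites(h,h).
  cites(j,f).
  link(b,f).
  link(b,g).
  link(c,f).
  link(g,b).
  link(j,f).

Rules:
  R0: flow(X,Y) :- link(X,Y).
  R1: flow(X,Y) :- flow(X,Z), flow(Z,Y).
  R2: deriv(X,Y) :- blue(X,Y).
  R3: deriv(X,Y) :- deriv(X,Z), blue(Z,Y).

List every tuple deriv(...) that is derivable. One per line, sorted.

round 1: derive deriv(a,b) via R2 from blue(a,b)
round 1: derive deriv(a,h) via R2 from blue(a,h)
round 1: derive deriv(b,g) via R2 from blue(b,g)
round 1: derive deriv(c,a) via R2 from blue(c,a)
round 1: derive deriv(c,g) via R2 from blue(c,g)
round 1: derive deriv(c,h) via R2 from blue(c,h)
round 1: derive deriv(c,i) via R2 from blue(c,i)
round 1: derive deriv(c,j) via R2 from blue(c,j)
round 1: derive deriv(f,c) via R2 from blue(f,c)
round 1: derive deriv(g,h) via R2 from blue(g,h)
round 1: derive deriv(h,a) via R2 from blue(h,a)
round 1: derive deriv(h,c) via R2 from blue(h,c)
round 1: derive deriv(i,g) via R2 from blue(i,g)
round 2: derive deriv(a,a) via R3 from deriv(a,h), blue(h,a)
round 2: derive deriv(a,c) via R3 from deriv(a,h), blue(h,c)
round 2: derive deriv(a,g) via R3 from deriv(a,b), blue(b,g)
round 2: derive deriv(b,h) via R3 from deriv(b,g), blue(g,h)
round 2: derive deriv(c,b) via R3 from deriv(c,a), blue(a,b)
round 2: derive deriv(c,c) via R3 from deriv(c,h), blue(h,c)
round 2: derive deriv(f,a) via R3 from deriv(f,c), blue(c,a)
round 2: derive deriv(f,g) via R3 from deriv(f,c), blue(c,g)
round 2: derive deriv(f,h) via R3 from deriv(f,c), blue(c,h)
round 2: derive deriv(f,i) via R3 from deriv(f,c), blue(c,i)
round 2: derive deriv(f,j) via R3 from deriv(f,c), blue(c,j)
round 2: derive deriv(g,a) via R3 from deriv(g,h), blue(h,a)
round 2: derive deriv(g,c) via R3 from deriv(g,h), blue(h,c)
round 2: derive deriv(h,b) via R3 from deriv(h,a), blue(a,b)
round 2: derive deriv(h,g) via R3 from deriv(h,c), blue(c,g)
round 2: derive deriv(h,h) via R3 from deriv(h,a), blue(a,h)
round 2: derive deriv(h,i) via R3 from deriv(h,c), blue(c,i)
round 2: derive deriv(h,j) via R3 from deriv(h,c), blue(c,j)
round 2: derive deriv(i,h) via R3 from deriv(i,g), blue(g,h)
round 3: derive deriv(a,i) via R3 from deriv(a,c), blue(c,i)
round 3: derive deriv(a,j) via R3 from deriv(a,c), blue(c,j)
round 3: derive deriv(b,a) via R3 from deriv(b,h), blue(h,a)
round 3: derive deriv(b,c) via R3 from deriv(b,h), blue(h,c)
round 3: derive deriv(f,b) via R3 from deriv(f,a), blue(a,b)
round 3: derive deriv(g,b) via R3 from deriv(g,a), blue(a,b)
round 3: derive deriv(g,g) via R3 from deriv(g,c), blue(c,g)
round 3: derive deriv(g,i) via R3 from deriv(g,c), blue(c,i)
round 3: derive deriv(g,j) via R3 from deriv(g,c), blue(c,j)
round 3: derive deriv(i,a) via R3 from deriv(i,h), blue(h,a)
round 3: derive deriv(i,c) via R3 from deriv(i,h), blue(h,c)
round 4: derive deriv(b,b) via R3 from deriv(b,a), blue(a,b)
round 4: derive deriv(b,i) via R3 from deriv(b,c), blue(c,i)
round 4: derive deriv(b,j) via R3 from deriv(b,c), blue(c,j)
round 4: derive deriv(i,b) via R3 from deriv(i,a), blue(a,b)
round 4: derive deriv(i,i) via R3 from deriv(i,c), blue(c,i)
round 4: derive deriv(i,j) via R3 from deriv(i,c), blue(c,j)

deriv(a,a)
deriv(a,b)
deriv(a,c)
deriv(a,g)
deriv(a,h)
deriv(a,i)
deriv(a,j)
deriv(b,a)
deriv(b,b)
deriv(b,c)
deriv(b,g)
deriv(b,h)
deriv(b,i)
deriv(b,j)
deriv(c,a)
deriv(c,b)
deriv(c,c)
deriv(c,g)
deriv(c,h)
deriv(c,i)
deriv(c,j)
deriv(f,a)
deriv(f,b)
deriv(f,c)
deriv(f,g)
deriv(f,h)
deriv(f,i)
deriv(f,j)
deriv(g,a)
deriv(g,b)
deriv(g,c)
deriv(g,g)
deriv(g,h)
deriv(g,i)
deriv(g,j)
deriv(h,a)
deriv(h,b)
deriv(h,c)
deriv(h,g)
deriv(h,h)
deriv(h,i)
deriv(h,j)
deriv(i,a)
deriv(i,b)
deriv(i,c)
deriv(i,g)
deriv(i,h)
deriv(i,i)
deriv(i,j)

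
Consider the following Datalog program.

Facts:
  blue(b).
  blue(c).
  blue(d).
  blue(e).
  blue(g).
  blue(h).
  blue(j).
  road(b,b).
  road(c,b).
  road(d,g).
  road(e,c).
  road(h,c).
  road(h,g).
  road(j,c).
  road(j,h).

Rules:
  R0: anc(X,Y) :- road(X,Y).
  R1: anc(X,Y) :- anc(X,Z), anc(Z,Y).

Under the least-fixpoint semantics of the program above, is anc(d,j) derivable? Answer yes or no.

round 1: derive anc(b,b) via R0 from road(b,b)
round 1: derive anc(c,b) via R0 from road(c,b)
round 1: derive anc(d,g) via R0 from road(d,g)
round 1: derive anc(e,c) via R0 from road(e,c)
round 1: derive anc(h,c) via R0 from road(h,c)
round 1: derive anc(h,g) via R0 from road(h,g)
round 1: derive anc(j,c) via R0 from road(j,c)
round 1: derive anc(j,h) via R0 from road(j,h)
round 2: derive anc(e,b) via R1 from anc(e,c), anc(c,b)
round 2: derive anc(h,b) via R1 from anc(h,c), anc(c,b)
round 2: derive anc(j,b) via R1 from anc(j,c), anc(c,b)
round 2: derive anc(j,g) via R1 from anc(j,h), anc(h,g)

no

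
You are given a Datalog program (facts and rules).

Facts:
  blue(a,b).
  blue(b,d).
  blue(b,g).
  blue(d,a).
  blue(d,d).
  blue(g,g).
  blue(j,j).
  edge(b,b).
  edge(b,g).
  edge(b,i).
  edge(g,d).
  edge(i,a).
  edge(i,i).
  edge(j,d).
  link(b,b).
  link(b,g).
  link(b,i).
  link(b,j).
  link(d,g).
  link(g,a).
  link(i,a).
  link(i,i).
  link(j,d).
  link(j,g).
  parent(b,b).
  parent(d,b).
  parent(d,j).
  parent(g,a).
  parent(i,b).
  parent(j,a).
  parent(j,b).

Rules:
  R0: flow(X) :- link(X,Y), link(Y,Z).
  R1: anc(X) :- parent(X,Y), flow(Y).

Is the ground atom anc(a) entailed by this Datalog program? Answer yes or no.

no

round 1: derive flow(b) via R0 from link(b,b), link(b,b)
round 1: derive flow(d) via R0 from link(d,g), link(g,a)
round 1: derive flow(i) via R0 from link(i,i), link(i,a)
round 1: derive flow(j) via R0 from link(j,d), link(d,g)
round 2: derive anc(b) via R1 from parent(b,b), flow(b)
round 2: derive anc(d) via R1 from parent(d,b), flow(b)
round 2: derive anc(i) via R1 from parent(i,b), flow(b)
round 2: derive anc(j) via R1 from parent(j,b), flow(b)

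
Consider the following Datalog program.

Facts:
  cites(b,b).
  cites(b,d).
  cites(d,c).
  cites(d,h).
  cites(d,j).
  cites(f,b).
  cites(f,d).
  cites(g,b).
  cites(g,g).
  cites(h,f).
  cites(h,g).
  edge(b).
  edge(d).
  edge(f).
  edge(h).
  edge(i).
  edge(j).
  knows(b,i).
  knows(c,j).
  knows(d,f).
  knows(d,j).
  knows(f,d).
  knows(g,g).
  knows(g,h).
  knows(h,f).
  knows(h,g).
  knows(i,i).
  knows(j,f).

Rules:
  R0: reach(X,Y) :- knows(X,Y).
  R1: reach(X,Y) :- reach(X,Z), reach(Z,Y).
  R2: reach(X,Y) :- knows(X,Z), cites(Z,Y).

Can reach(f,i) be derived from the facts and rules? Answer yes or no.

round 1: derive reach(b,i) via R0 from knows(b,i)
round 1: derive reach(c,j) via R0 from knows(c,j)
round 1: derive reach(d,f) via R0 from knows(d,f)
round 1: derive reach(d,j) via R0 from knows(d,j)
round 1: derive reach(f,d) via R0 from knows(f,d)
round 1: derive reach(g,g) via R0 from knows(g,g)
round 1: derive reach(g,h) via R0 from knows(g,h)
round 1: derive reach(h,f) via R0 from knows(h,f)
round 1: derive reach(h,g) via R0 from knows(h,g)
round 1: derive reach(i,i) via R0 from knows(i,i)
round 1: derive reach(j,f) via R0 from knows(j,f)
round 1: derive reach(d,b) via R2 from knows(d,f), cites(f,b)
round 1: derive reach(d,d) via R2 from knows(d,f), cites(f,d)
round 1: derive reach(f,c) via R2 from knows(f,d), cites(d,c)
round 1: derive reach(f,h) via R2 from knows(f,d), cites(d,h)
round 1: derive reach(f,j) via R2 from knows(f,d), cites(d,j)
round 1: derive reach(g,b) via R2 from knows(g,g), cites(g,b)
round 1: derive reach(g,f) via R2 from knows(g,h), cites(h,f)
round 1: derive reach(h,b) via R2 from knows(h,f), cites(f,b)
round 1: derive reach(h,d) via R2 from knows(h,f), cites(f,d)
round 1: derive reach(j,b) via R2 from knows(j,f), cites(f,b)
round 1: derive reach(j,d) via R2 from knows(j,f), cites(f,d)
round 2: derive reach(c,b) via R1 from reach(c,j), reach(j,b)
round 2: derive reach(c,d) via R1 from reach(c,j), reach(j,d)
round 2: derive reach(c,f) via R1 from reach(c,j), reach(j,f)
round 2: derive reach(d,c) via R1 from reach(d,f), reach(f,c)
round 2: derive reach(d,h) via R1 from reach(d,f), reach(f,h)
round 2: derive reach(d,i) via R1 from reach(d,b), reach(b,i)
round 2: derive reach(f,b) via R1 from reach(f,d), reach(d,b)
round 2: derive reach(f,f) via R1 from reach(f,d), reach(d,f)
round 2: derive reach(f,g) via R1 from reach(f,h), reach(h,g)
round 2: derive reach(g,c) via R1 from reach(g,f), reach(f,c)
round 2: derive reach(g,d) via R1 from reach(g,f), reach(f,d)
round 2: derive reach(g,i) via R1 from reach(g,b), reach(b,i)
round 2: derive reach(g,j) via R1 from reach(g,f), reach(f,j)
round 2: derive reach(h,c) via R1 from reach(h,f), reach(f,c)
round 2: derive reach(h,h) via R1 from reach(h,f), reach(f,h)
round 2: derive reach(h,i) via R1 from reach(h,b), reach(b,i)
round 2: derive reach(h,j) via R1 from reach(h,d), reach(d,j)
round 2: derive reach(j,c) via R1 from reach(j,f), reach(f,c)
round 2: derive reach(j,h) via R1 from reach(j,f), reach(f,h)
round 2: derive reach(j,i) via R1 from reach(j,b), reach(b,i)
round 2: derive reach(j,j) via R1 from reach(j,d), reach(d,j)
round 3: derive reach(c,c) via R1 from reach(c,d), reach(d,c)
round 3: derive reach(c,g) via R1 from reach(c,f), reach(f,g)
round 3: derive reach(c,h) via R1 from reach(c,d), reach(d,h)
round 3: derive reach(c,i) via R1 from reach(c,b), reach(b,i)
round 3: derive reach(d,g) via R1 from reach(d,f), reach(f,g)
round 3: derive reach(f,i) via R1 from reach(f,b), reach(b,i)
round 3: derive reach(j,g) via R1 from reach(j,f), reach(f,g)

yes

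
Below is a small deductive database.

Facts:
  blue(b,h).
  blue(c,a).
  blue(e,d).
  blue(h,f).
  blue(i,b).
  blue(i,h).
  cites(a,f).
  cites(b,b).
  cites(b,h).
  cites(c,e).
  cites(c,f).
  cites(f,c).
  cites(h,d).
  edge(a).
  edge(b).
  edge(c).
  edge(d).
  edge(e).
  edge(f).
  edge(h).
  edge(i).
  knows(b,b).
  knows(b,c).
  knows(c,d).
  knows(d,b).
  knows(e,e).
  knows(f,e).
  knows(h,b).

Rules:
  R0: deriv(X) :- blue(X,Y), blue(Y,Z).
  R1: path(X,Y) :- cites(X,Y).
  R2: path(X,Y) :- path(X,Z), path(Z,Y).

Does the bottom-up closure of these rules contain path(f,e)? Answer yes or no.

round 1: derive path(a,f) via R1 from cites(a,f)
round 1: derive path(b,b) via R1 from cites(b,b)
round 1: derive path(b,h) via R1 from cites(b,h)
round 1: derive path(c,e) via R1 from cites(c,e)
round 1: derive path(c,f) via R1 from cites(c,f)
round 1: derive path(f,c) via R1 from cites(f,c)
round 1: derive path(h,d) via R1 from cites(h,d)
round 2: derive path(a,c) via R2 from path(a,f), path(f,c)
round 2: derive path(b,d) via R2 from path(b,h), path(h,d)
round 2: derive path(c,c) via R2 from path(c,f), path(f,c)
round 2: derive path(f,e) via R2 from path(f,c), path(c,e)
round 2: derive path(f,f) via R2 from path(f,c), path(c,f)
round 3: derive path(a,e) via R2 from path(a,c), path(c,e)

yes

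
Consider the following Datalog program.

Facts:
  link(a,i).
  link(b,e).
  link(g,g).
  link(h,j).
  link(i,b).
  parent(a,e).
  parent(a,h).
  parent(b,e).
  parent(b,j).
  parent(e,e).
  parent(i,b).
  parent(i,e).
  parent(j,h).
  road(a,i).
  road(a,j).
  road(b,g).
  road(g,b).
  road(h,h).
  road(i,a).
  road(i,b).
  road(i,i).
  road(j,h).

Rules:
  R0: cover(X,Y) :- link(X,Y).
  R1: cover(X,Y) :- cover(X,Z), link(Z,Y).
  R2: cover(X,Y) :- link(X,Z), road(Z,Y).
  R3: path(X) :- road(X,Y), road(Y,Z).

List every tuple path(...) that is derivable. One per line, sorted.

round 1: derive path(a) via R3 from road(a,i), road(i,a)
round 1: derive path(b) via R3 from road(b,g), road(g,b)
round 1: derive path(g) via R3 from road(g,b), road(b,g)
round 1: derive path(h) via R3 from road(h,h), road(h,h)
round 1: derive path(i) via R3 from road(i,a), road(a,i)
round 1: derive path(j) via R3 from road(j,h), road(h,h)

path(a)
path(b)
path(g)
path(h)
path(i)
path(j)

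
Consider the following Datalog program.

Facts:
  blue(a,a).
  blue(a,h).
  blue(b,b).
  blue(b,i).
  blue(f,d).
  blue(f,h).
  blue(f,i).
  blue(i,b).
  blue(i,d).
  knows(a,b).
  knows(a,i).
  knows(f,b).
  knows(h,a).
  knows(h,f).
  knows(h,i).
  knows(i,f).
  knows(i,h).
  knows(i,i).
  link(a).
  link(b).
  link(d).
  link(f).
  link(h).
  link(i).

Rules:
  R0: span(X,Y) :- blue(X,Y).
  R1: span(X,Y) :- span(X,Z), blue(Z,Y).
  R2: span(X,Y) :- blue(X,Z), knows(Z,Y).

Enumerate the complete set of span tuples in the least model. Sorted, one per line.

round 1: derive span(a,a) via R0 from blue(a,a)
round 1: derive span(a,h) via R0 from blue(a,h)
round 1: derive span(b,b) via R0 from blue(b,b)
round 1: derive span(b,i) via R0 from blue(b,i)
round 1: derive span(f,d) via R0 from blue(f,d)
round 1: derive span(f,h) via R0 from blue(f,h)
round 1: derive span(f,i) via R0 from blue(f,i)
round 1: derive span(i,b) via R0 from blue(i,b)
round 1: derive span(i,d) via R0 from blue(i,d)
round 1: derive span(a,b) via R2 from blue(a,a), knows(a,b)
round 1: derive span(a,f) via R2 from blue(a,h), knows(h,f)
round 1: derive span(a,i) via R2 from blue(a,a), knows(a,i)
round 1: derive span(b,f) via R2 from blue(b,i), knows(i,f)
round 1: derive span(b,h) via R2 from blue(b,i), knows(i,h)
round 1: derive span(f,a) via R2 from blue(f,h), knows(h,a)
round 1: derive span(f,f) via R2 from blue(f,h), knows(h,f)
round 2: derive span(a,d) via R1 from span(a,f), blue(f,d)
round 2: derive span(b,d) via R1 from span(b,f), blue(f,d)
round 2: derive span(f,b) via R1 from span(f,i), blue(i,b)
round 2: derive span(i,i) via R1 from span(i,b), blue(b,i)

span(a,a)
span(a,b)
span(a,d)
span(a,f)
span(a,h)
span(a,i)
span(b,b)
span(b,d)
span(b,f)
span(b,h)
span(b,i)
span(f,a)
span(f,b)
span(f,d)
span(f,f)
span(f,h)
span(f,i)
span(i,b)
span(i,d)
span(i,i)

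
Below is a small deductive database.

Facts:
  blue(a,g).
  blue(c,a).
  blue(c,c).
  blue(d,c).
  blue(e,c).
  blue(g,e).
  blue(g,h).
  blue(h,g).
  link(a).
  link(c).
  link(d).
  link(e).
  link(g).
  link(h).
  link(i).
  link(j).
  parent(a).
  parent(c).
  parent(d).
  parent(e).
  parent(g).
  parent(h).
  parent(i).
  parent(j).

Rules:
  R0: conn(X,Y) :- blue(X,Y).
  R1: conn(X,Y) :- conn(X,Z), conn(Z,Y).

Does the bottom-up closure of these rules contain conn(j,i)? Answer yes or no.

round 1: derive conn(a,g) via R0 from blue(a,g)
round 1: derive conn(c,a) via R0 from blue(c,a)
round 1: derive conn(c,c) via R0 from blue(c,c)
round 1: derive conn(d,c) via R0 from blue(d,c)
round 1: derive conn(e,c) via R0 from blue(e,c)
round 1: derive conn(g,e) via R0 from blue(g,e)
round 1: derive conn(g,h) via R0 from blue(g,h)
round 1: derive conn(h,g) via R0 from blue(h,g)
round 2: derive conn(a,e) via R1 from conn(a,g), conn(g,e)
round 2: derive conn(a,h) via R1 from conn(a,g), conn(g,h)
round 2: derive conn(c,g) via R1 from conn(c,a), conn(a,g)
round 2: derive conn(d,a) via R1 from conn(d,c), conn(c,a)
round 2: derive conn(e,a) via R1 from conn(e,c), conn(c,a)
round 2: derive conn(g,c) via R1 from conn(g,e), conn(e,c)
round 2: derive conn(g,g) via R1 from conn(g,h), conn(h,g)
round 2: derive conn(h,e) via R1 from conn(h,g), conn(g,e)
round 2: derive conn(h,h) via R1 from conn(h,g), conn(g,h)
round 3: derive conn(a,a) via R1 from conn(a,e), conn(e,a)
round 3: derive conn(a,c) via R1 from conn(a,e), conn(e,c)
round 3: derive conn(c,e) via R1 from conn(c,a), conn(a,e)
round 3: derive conn(c,h) via R1 from conn(c,a), conn(a,h)
round 3: derive conn(d,e) via R1 from conn(d,a), conn(a,e)
round 3: derive conn(d,g) via R1 from conn(d,a), conn(a,g)
round 3: derive conn(d,h) via R1 from conn(d,a), conn(a,h)
round 3: derive conn(e,e) via R1 from conn(e,a), conn(a,e)
round 3: derive conn(e,g) via R1 from conn(e,a), conn(a,g)
round 3: derive conn(e,h) via R1 from conn(e,a), conn(a,h)
round 3: derive conn(g,a) via R1 from conn(g,c), conn(c,a)
round 3: derive conn(h,a) via R1 from conn(h,e), conn(e,a)
round 3: derive conn(h,c) via R1 from conn(h,e), conn(e,c)

no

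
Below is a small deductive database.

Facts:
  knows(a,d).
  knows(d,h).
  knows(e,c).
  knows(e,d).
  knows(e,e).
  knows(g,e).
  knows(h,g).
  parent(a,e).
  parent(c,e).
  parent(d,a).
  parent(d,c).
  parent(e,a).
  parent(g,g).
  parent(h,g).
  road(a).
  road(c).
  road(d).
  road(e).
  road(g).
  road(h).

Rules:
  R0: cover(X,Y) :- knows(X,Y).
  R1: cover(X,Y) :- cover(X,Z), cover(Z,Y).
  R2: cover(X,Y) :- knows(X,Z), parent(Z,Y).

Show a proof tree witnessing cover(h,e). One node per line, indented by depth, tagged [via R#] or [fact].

cover(h,e)  [via R1]
  cover(h,g)  [via R0]
    knows(h,g)  [fact]
  cover(g,e)  [via R0]
    knows(g,e)  [fact]

round 1: derive cover(a,d) via R0 from knows(a,d)
round 1: derive cover(d,h) via R0 from knows(d,h)
round 1: derive cover(e,c) via R0 from knows(e,c)
round 1: derive cover(e,d) via R0 from knows(e,d)
round 1: derive cover(e,e) via R0 from knows(e,e)
round 1: derive cover(g,e) via R0 from knows(g,e)
round 1: derive cover(h,g) via R0 from knows(h,g)
round 1: derive cover(a,a) via R2 from knows(a,d), parent(d,a)
round 1: derive cover(a,c) via R2 from knows(a,d), parent(d,c)
round 1: derive cover(d,g) via R2 from knows(d,h), parent(h,g)
round 1: derive cover(e,a) via R2 from knows(e,d), parent(d,a)
round 1: derive cover(g,a) via R2 from knows(g,e), parent(e,a)
round 2: derive cover(a,g) via R1 from cover(a,d), cover(d,g)
round 2: derive cover(a,h) via R1 from cover(a,d), cover(d,h)
round 2: derive cover(d,a) via R1 from cover(d,g), cover(g,a)
round 2: derive cover(d,e) via R1 from cover(d,g), cover(g,e)
round 2: derive cover(e,g) via R1 from cover(e,d), cover(d,g)
round 2: derive cover(e,h) via R1 from cover(e,d), cover(d,h)
round 2: derive cover(g,c) via R1 from cover(g,a), cover(a,c)
round 2: derive cover(g,d) via R1 from cover(g,a), cover(a,d)
round 2: derive cover(h,a) via R1 from cover(h,g), cover(g,a)
round 2: derive cover(h,e) via R1 from cover(h,g), cover(g,e)
round 3: derive cover(a,e) via R1 from cover(a,d), cover(d,e)
round 3: derive cover(d,c) via R1 from cover(d,a), cover(a,c)
round 3: derive cover(d,d) via R1 from cover(d,a), cover(a,d)
round 3: derive cover(g,g) via R1 from cover(g,a), cover(a,g)
round 3: derive cover(g,h) via R1 from cover(g,a), cover(a,h)
round 3: derive cover(h,c) via R1 from cover(h,a), cover(a,c)
round 3: derive cover(h,d) via R1 from cover(h,a), cover(a,d)
round 3: derive cover(h,h) via R1 from cover(h,a), cover(a,h)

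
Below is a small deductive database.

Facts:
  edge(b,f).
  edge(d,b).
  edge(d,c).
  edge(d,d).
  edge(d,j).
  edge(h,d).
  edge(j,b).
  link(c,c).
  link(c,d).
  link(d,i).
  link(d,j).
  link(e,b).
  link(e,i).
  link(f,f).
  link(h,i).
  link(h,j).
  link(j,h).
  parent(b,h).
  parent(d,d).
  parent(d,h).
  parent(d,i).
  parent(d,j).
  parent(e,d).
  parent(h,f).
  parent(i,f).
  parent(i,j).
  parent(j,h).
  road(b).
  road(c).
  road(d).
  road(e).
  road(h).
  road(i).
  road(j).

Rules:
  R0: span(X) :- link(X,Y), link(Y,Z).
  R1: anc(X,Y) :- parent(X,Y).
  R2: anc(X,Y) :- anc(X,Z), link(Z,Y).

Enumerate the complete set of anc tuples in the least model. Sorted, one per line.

round 1: derive anc(b,h) via R1 from parent(b,h)
round 1: derive anc(d,d) via R1 from parent(d,d)
round 1: derive anc(d,h) via R1 from parent(d,h)
round 1: derive anc(d,i) via R1 from parent(d,i)
round 1: derive anc(d,j) via R1 from parent(d,j)
round 1: derive anc(e,d) via R1 from parent(e,d)
round 1: derive anc(h,f) via R1 from parent(h,f)
round 1: derive anc(i,f) via R1 from parent(i,f)
round 1: derive anc(i,j) via R1 from parent(i,j)
round 1: derive anc(j,h) via R1 from parent(j,h)
round 2: derive anc(b,i) via R2 from anc(b,h), link(h,i)
round 2: derive anc(b,j) via R2 from anc(b,h), link(h,j)
round 2: derive anc(e,i) via R2 from anc(e,d), link(d,i)
round 2: derive anc(e,j) via R2 from anc(e,d), link(d,j)
round 2: derive anc(i,h) via R2 from anc(i,j), link(j,h)
round 2: derive anc(j,i) via R2 from anc(j,h), link(h,i)
round 2: derive anc(j,j) via R2 from anc(j,h), link(h,j)
round 3: derive anc(e,h) via R2 from anc(e,j), link(j,h)
round 3: derive anc(i,i) via R2 from anc(i,h), link(h,i)

anc(b,h)
anc(b,i)
anc(b,j)
anc(d,d)
anc(d,h)
anc(d,i)
anc(d,j)
anc(e,d)
anc(e,h)
anc(e,i)
anc(e,j)
anc(h,f)
anc(i,f)
anc(i,h)
anc(i,i)
anc(i,j)
anc(j,h)
anc(j,i)
anc(j,j)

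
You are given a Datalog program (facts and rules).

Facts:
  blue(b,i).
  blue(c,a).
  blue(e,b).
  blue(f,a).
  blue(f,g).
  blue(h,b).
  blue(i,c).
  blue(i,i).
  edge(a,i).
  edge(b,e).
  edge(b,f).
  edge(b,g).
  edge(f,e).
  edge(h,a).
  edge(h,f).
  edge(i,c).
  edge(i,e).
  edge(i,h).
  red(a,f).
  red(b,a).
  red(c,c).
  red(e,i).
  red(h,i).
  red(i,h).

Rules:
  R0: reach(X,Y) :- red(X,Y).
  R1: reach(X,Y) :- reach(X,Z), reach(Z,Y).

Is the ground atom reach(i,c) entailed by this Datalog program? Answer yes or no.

round 1: derive reach(a,f) via R0 from red(a,f)
round 1: derive reach(b,a) via R0 from red(b,a)
round 1: derive reach(c,c) via R0 from red(c,c)
round 1: derive reach(e,i) via R0 from red(e,i)
round 1: derive reach(h,i) via R0 from red(h,i)
round 1: derive reach(i,h) via R0 from red(i,h)
round 2: derive reach(b,f) via R1 from reach(b,a), reach(a,f)
round 2: derive reach(e,h) via R1 from reach(e,i), reach(i,h)
round 2: derive reach(h,h) via R1 from reach(h,i), reach(i,h)
round 2: derive reach(i,i) via R1 from reach(i,h), reach(h,i)

no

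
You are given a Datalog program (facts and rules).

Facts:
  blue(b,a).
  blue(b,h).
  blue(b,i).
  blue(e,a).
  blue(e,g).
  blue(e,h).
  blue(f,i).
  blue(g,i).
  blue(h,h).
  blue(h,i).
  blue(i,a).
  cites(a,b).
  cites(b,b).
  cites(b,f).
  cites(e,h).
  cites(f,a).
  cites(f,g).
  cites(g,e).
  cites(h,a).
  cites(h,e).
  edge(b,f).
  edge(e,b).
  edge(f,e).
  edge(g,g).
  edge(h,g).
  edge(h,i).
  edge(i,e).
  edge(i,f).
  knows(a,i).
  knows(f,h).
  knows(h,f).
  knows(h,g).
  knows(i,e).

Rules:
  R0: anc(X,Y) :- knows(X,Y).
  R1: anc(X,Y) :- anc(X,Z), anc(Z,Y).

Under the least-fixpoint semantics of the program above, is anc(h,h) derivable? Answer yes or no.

round 1: derive anc(a,i) via R0 from knows(a,i)
round 1: derive anc(f,h) via R0 from knows(f,h)
round 1: derive anc(h,f) via R0 from knows(h,f)
round 1: derive anc(h,g) via R0 from knows(h,g)
round 1: derive anc(i,e) via R0 from knows(i,e)
round 2: derive anc(a,e) via R1 from anc(a,i), anc(i,e)
round 2: derive anc(f,f) via R1 from anc(f,h), anc(h,f)
round 2: derive anc(f,g) via R1 from anc(f,h), anc(h,g)
round 2: derive anc(h,h) via R1 from anc(h,f), anc(f,h)

yes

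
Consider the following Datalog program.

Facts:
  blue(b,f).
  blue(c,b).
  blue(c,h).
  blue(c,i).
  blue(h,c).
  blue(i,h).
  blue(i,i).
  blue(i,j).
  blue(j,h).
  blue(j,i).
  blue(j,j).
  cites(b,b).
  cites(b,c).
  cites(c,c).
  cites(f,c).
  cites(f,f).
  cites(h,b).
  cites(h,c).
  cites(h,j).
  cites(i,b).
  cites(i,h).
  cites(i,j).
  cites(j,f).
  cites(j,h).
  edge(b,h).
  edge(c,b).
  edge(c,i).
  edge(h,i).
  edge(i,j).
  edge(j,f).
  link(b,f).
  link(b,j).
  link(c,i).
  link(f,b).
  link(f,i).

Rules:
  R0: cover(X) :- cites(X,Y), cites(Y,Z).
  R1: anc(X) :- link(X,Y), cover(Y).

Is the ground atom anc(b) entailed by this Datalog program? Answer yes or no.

yes

round 1: derive cover(b) via R0 from cites(b,b), cites(b,b)
round 1: derive cover(c) via R0 from cites(c,c), cites(c,c)
round 1: derive cover(f) via R0 from cites(f,c), cites(c,c)
round 1: derive cover(h) via R0 from cites(h,b), cites(b,b)
round 1: derive cover(i) via R0 from cites(i,b), cites(b,b)
round 1: derive cover(j) via R0 from cites(j,f), cites(f,c)
round 2: derive anc(b) via R1 from link(b,f), cover(f)
round 2: derive anc(c) via R1 from link(c,i), cover(i)
round 2: derive anc(f) via R1 from link(f,b), cover(b)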